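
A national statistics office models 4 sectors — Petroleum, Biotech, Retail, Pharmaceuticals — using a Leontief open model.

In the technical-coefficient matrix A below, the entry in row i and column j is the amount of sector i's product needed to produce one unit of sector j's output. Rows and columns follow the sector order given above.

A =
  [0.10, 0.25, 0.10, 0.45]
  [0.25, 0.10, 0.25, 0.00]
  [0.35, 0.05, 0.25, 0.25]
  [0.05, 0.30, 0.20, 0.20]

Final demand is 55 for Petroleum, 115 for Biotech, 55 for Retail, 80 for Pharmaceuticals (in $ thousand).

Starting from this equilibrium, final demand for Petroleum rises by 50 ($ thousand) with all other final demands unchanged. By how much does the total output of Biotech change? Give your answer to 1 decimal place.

Δx_2 = 41.1

I − A =
  [   0.90    -0.25    -0.10    -0.45]
  [  -0.25     0.90    -0.25     0.00]
  [  -0.35    -0.05     0.75    -0.25]
  [  -0.05    -0.30    -0.20     0.80]
Compute the cofactors C_ij = (−1)^(i+j)·(3×3 minor ij) of I−A; the adjugate is their transpose:
adj(I−A) = Cᵀ =
  [ 0.466250   0.254750   0.236750   0.336250]
  [ 0.210625   0.417375   0.216875   0.186250]
  [ 0.292000   0.222750   0.544000   0.334250]
  [ 0.181125   0.228125   0.232125   0.494750]
det(I−A) = Σ_j (I−A)_1j·C_1j = (0.90)(0.466250) + (-0.25)(0.210625) + (-0.10)(0.292000) + (-0.45)(0.181125) = 0.2562625
(I − A)⁻¹ = adj(I−A) / det(I−A) ≈
  [   1.8194     0.9941     0.9239     1.3121]
  [   0.8219     1.6287     0.8463     0.7268]
  [   1.1395     0.8692     2.1228     1.3043]
  [   0.7068     0.8902     0.9058     1.9306]
Δx = (I − A)⁻¹ Δd with Δd having +50 in the Petroleum component and 0 elsewhere.
So Δx_2 = L_21 · (+50), where L_21 = adj(I−A)_21 / det(I−A) = 0.210625 / 0.2562625.
Δx_2 = 0.210625 × (+50) / 0.2562625 = 10.53125 / 0.2562625 ≈ 41.1.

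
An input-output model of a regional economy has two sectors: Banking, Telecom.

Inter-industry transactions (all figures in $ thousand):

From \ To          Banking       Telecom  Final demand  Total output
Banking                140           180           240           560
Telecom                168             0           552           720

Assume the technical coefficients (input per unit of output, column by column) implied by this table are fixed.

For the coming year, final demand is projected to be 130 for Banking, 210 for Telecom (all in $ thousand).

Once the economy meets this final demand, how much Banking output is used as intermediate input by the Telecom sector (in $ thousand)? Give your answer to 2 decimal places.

Technical coefficients a_ij = z_ij / X_j:
  a_BB = 140/560 = 0.25, a_TB = 168/560 = 0.30
  a_BT = 180/720 = 0.25, a_TT = 0/720 = 0.00
I − A =
  [   0.75    -0.25]
  [  -0.30     1.00]
det(I−A) = (0.75)(1.00) − (-0.25)(-0.30) = 0.6750
adj(I−A) = [[1.00, 0.25], [0.30, 0.75]]
(I − A)⁻¹ = adj(I−A) / det(I−A) ≈
  [   1.4815     0.3704]
  [   0.4444     1.1111]
First solve x = (I − A)⁻¹ d = adj(I−A)·d / det(I−A); in particular x_T = (0.30·130 + 0.75·210) / 0.6750 = 196.50 / 0.6750 ≈ 291.1111.
Intermediate flow from B to T: z_BT = a_BT · x_T = 0.25 × 196.50 / 0.6750 = 49.125 / 0.6750 ≈ 72.78.

z_BT = 72.78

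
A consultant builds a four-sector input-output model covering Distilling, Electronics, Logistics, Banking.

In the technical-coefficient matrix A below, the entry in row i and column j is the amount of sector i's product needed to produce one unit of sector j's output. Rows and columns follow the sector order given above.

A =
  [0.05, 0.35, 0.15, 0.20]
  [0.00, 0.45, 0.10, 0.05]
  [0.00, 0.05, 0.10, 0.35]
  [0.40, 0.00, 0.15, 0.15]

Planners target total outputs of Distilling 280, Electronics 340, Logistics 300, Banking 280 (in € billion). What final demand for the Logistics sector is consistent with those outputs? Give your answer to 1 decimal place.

d_L = 155.0

I − A =
  [   0.95    -0.35    -0.15    -0.20]
  [   0.00     0.55    -0.10    -0.05]
  [   0.00    -0.05     0.90    -0.35]
  [  -0.40     0.00    -0.15     0.85]
d = (I − A) x:
  d_D = (+0.95)·280 + (-0.35)·340 + (-0.15)·300 + (-0.20)·280 = 46.0
  d_E = (+0.00)·280 + (+0.55)·340 + (-0.10)·300 + (-0.05)·280 = 143.0
  d_L = (+0.00)·280 + (-0.05)·340 + (+0.90)·300 + (-0.35)·280 = 155.0
  d_B = (-0.40)·280 + (+0.00)·340 + (-0.15)·300 + (+0.85)·280 = 81.0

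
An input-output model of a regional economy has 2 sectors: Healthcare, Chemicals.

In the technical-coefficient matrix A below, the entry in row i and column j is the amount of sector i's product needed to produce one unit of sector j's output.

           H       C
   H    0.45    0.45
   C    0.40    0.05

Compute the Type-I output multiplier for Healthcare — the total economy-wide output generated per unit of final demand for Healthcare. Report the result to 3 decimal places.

I − A =
  [   0.55    -0.45]
  [  -0.40     0.95]
det(I−A) = (0.55)(0.95) − (-0.45)(-0.40) = 0.3425
adj(I−A) = [[0.95, 0.45], [0.40, 0.55]]
(I − A)⁻¹ = adj(I−A) / det(I−A) ≈
  [   2.7737     1.3139]
  [   1.1679     1.6058]
The output multiplier for sector j is the column-j sum of the Leontief inverse (I − A)⁻¹ = adj(I−A) / det(I−A).
Column H of adj(I−A): (0.95, 0.40); det(I−A) = 0.3425.
m_H = (0.95 + 0.40) / 0.3425 = 1.35 / 0.3425 ≈ 3.942.

m_H = 3.942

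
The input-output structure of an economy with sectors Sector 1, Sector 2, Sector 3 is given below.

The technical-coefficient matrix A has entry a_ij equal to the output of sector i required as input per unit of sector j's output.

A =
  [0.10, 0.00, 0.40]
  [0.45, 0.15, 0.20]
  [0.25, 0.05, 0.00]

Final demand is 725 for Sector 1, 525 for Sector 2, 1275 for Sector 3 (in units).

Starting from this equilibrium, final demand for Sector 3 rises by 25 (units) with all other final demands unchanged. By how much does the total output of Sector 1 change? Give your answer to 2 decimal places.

Δx_1 = 12.84

I − A =
  [   0.90     0.00    -0.40]
  [  -0.45     0.85    -0.20]
  [  -0.25    -0.05     1.00]
Cofactors of I−A, C_ij = (−1)^(i+j)·(minor ij) (rows/columns in the sector order above):
  C_11 = (0.85)(1.00) − (-0.20)(-0.05) = 0.8400
  C_12 = −[(-0.45)(1.00) − (-0.20)(-0.25)] = 0.5000
  C_13 = (-0.45)(-0.05) − (0.85)(-0.25) = 0.2350
  C_21 = −[(0.00)(1.00) − (-0.40)(-0.05)] = 0.0200
  C_22 = (0.90)(1.00) − (-0.40)(-0.25) = 0.8000
  C_23 = −[(0.90)(-0.05) − (0.00)(-0.25)] = 0.0450
  C_31 = (0.00)(-0.20) − (-0.40)(0.85) = 0.3400
  C_32 = −[(0.90)(-0.20) − (-0.40)(-0.45)] = 0.3600
  C_33 = (0.90)(0.85) − (0.00)(-0.45) = 0.7650
det(I−A) = Σ_j (I−A)_1j·C_1j = (0.90)(0.8400) + (0.00)(0.5000) + (-0.40)(0.2350) = 0.6620
adj(I−A) = Cᵀ =
  [ 0.8400   0.0200   0.3400]
  [ 0.5000   0.8000   0.3600]
  [ 0.2350   0.0450   0.7650]
(I − A)⁻¹ = adj(I−A) / det(I−A) ≈
  [   1.2689     0.0302     0.5136]
  [   0.7553     1.2085     0.5438]
  [   0.3550     0.0680     1.1556]
Δx = (I − A)⁻¹ Δd with Δd having +25 in the Sector 3 component and 0 elsewhere.
So Δx_1 = L_13 · (+25), where L_13 = adj(I−A)_13 / det(I−A) = 0.3400 / 0.6620.
Δx_1 = 0.3400 × (+25) / 0.6620 = 8.50 / 0.6620 ≈ 12.84.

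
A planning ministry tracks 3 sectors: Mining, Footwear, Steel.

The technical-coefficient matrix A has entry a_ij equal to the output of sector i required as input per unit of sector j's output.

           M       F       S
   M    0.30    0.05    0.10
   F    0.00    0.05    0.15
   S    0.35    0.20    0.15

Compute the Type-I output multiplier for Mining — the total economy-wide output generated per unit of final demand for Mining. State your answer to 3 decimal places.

I − A =
  [   0.70    -0.05    -0.10]
  [   0.00     0.95    -0.15]
  [  -0.35    -0.20     0.85]
Cofactors of I−A, C_ij = (−1)^(i+j)·(minor ij) (rows/columns in the sector order above):
  C_11 = (0.95)(0.85) − (-0.15)(-0.20) = 0.7775
  C_12 = −[(0.00)(0.85) − (-0.15)(-0.35)] = 0.0525
  C_13 = (0.00)(-0.20) − (0.95)(-0.35) = 0.3325
  C_21 = −[(-0.05)(0.85) − (-0.10)(-0.20)] = 0.0625
  C_22 = (0.70)(0.85) − (-0.10)(-0.35) = 0.5600
  C_23 = −[(0.70)(-0.20) − (-0.05)(-0.35)] = 0.1575
  C_31 = (-0.05)(-0.15) − (-0.10)(0.95) = 0.1025
  C_32 = −[(0.70)(-0.15) − (-0.10)(0.00)] = 0.1050
  C_33 = (0.70)(0.95) − (-0.05)(0.00) = 0.6650
det(I−A) = Σ_j (I−A)_1j·C_1j = (0.70)(0.7775) + (-0.05)(0.0525) + (-0.10)(0.3325) = 0.508375
adj(I−A) = Cᵀ =
  [ 0.7775   0.0625   0.1025]
  [ 0.0525   0.5600   0.1050]
  [ 0.3325   0.1575   0.6650]
(I − A)⁻¹ = adj(I−A) / det(I−A) ≈
  [   1.5294     0.1229     0.2016]
  [   0.1033     1.1015     0.2065]
  [   0.6540     0.3098     1.3081]
The output multiplier for sector j is the column-j sum of the Leontief inverse (I − A)⁻¹ = adj(I−A) / det(I−A).
Column M of adj(I−A): (0.7775, 0.0525, 0.3325); det(I−A) = 0.508375.
m_M = (0.7775 + 0.0525 + 0.3325) / 0.508375 = 1.1625 / 0.508375 ≈ 2.287.

m_M = 2.287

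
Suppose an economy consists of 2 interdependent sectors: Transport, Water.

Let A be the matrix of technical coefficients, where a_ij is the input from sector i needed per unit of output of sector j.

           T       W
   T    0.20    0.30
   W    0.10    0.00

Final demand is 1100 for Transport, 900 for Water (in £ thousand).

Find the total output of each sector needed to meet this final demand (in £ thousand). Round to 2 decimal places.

I − A =
  [   0.80    -0.30]
  [  -0.10     1.00]
det(I−A) = (0.80)(1.00) − (-0.30)(-0.10) = 0.7700
adj(I−A) = [[1.00, 0.30], [0.10, 0.80]]
(I − A)⁻¹ = adj(I−A) / det(I−A) ≈
  [   1.2987     0.3896]
  [   0.1299     1.0390]
x = (I − A)⁻¹ d = adj(I−A)·d / det(I−A), with det(I−A) = 0.7700:
  x_T = (1.00·1100 + 0.30·900) / 0.7700 = 1370.00 / 0.7700 ≈ 1779.22
  x_W = (0.10·1100 + 0.80·900) / 0.7700 = 830.00 / 0.7700 ≈ 1077.92

x_T = 1779.22, x_W = 1077.92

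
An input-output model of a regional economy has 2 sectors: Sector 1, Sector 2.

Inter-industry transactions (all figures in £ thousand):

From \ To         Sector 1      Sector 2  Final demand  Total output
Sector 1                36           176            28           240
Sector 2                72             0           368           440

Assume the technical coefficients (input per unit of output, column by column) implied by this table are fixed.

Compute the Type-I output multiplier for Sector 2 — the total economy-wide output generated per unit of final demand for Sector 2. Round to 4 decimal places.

Technical coefficients a_ij = z_ij / X_j:
  a_11 = 36/240 = 0.15, a_21 = 72/240 = 0.30
  a_12 = 176/440 = 0.40, a_22 = 0/440 = 0.00
I − A =
  [   0.85    -0.40]
  [  -0.30     1.00]
det(I−A) = (0.85)(1.00) − (-0.40)(-0.30) = 0.7300
adj(I−A) = [[1.00, 0.40], [0.30, 0.85]]
(I − A)⁻¹ = adj(I−A) / det(I−A) ≈
  [   1.36986     0.54795]
  [   0.41096     1.16438]
The output multiplier for sector j is the column-j sum of the Leontief inverse (I − A)⁻¹ = adj(I−A) / det(I−A).
Column 2 of adj(I−A): (0.40, 0.85); det(I−A) = 0.7300.
m_2 = (0.40 + 0.85) / 0.7300 = 1.25 / 0.7300 ≈ 1.7123.

m_2 = 1.7123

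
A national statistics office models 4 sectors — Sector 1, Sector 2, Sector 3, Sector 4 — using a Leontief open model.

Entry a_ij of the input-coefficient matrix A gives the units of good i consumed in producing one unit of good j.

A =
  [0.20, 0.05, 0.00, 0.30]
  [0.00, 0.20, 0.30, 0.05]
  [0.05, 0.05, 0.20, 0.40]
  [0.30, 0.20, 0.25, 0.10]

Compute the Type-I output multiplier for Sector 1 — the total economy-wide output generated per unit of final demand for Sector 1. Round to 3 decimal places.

I − A =
  [   0.80    -0.05     0.00    -0.30]
  [   0.00     0.80    -0.30    -0.05]
  [  -0.05    -0.05     0.80    -0.40]
  [  -0.30    -0.20    -0.25     0.90]
Compute the cofactors C_ij = (−1)^(i+j)·(3×3 minor ij) of I−A; the adjugate is their transpose:
adj(I−A) = Cᵀ =
  [ 0.449875   0.082750   0.092125   0.195500]
  [ 0.062125   0.420250   0.199000   0.132500]
  [ 0.132250   0.106750   0.495250   0.270125]
  [ 0.200500   0.150625   0.212500   0.499250]
det(I−A) = Σ_j (I−A)_1j·C_1j = (0.80)(0.449875) + (-0.05)(0.062125) + (0.00)(0.132250) + (-0.30)(0.200500) = 0.29664375
(I − A)⁻¹ = adj(I−A) / det(I−A) ≈
  [   1.5165     0.2790     0.3106     0.6590]
  [   0.2094     1.4167     0.6708     0.4467]
  [   0.4458     0.3599     1.6695     0.9106]
  [   0.6759     0.5078     0.7163     1.6830]
The output multiplier for sector j is the column-j sum of the Leontief inverse (I − A)⁻¹ = adj(I−A) / det(I−A).
Column 1 of adj(I−A): (0.449875, 0.062125, 0.132250, 0.200500); det(I−A) = 0.29664375.
m_1 = (0.449875 + 0.062125 + 0.132250 + 0.200500) / 0.29664375 = 0.84475 / 0.29664375 ≈ 2.848.

m_1 = 2.848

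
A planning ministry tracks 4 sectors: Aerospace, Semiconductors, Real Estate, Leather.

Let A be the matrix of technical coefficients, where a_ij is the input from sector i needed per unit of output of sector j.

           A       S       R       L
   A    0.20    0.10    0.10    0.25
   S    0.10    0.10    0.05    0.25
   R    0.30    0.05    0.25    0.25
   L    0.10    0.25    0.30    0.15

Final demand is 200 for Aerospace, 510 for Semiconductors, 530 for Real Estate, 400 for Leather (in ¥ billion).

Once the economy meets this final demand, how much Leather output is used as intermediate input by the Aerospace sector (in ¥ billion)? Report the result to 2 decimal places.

I − A =
  [   0.80    -0.10    -0.10    -0.25]
  [  -0.10     0.90    -0.05    -0.25]
  [  -0.30    -0.05     0.75    -0.25]
  [  -0.10    -0.25    -0.30     0.85]
Compute the cofactors C_ij = (−1)^(i+j)·(3×3 minor ij) of I−A; the adjugate is their transpose:
adj(I−A) = Cᵀ =
  [ 0.450375   0.117375   0.152625   0.211875]
  [ 0.111500   0.380750   0.111250   0.177500]
  [ 0.245000   0.129500   0.522250   0.263750]
  [ 0.172250   0.171500   0.235000   0.501500]
det(I−A) = Σ_j (I−A)_1j·C_1j = (0.80)(0.450375) + (-0.10)(0.111500) + (-0.10)(0.245000) + (-0.25)(0.172250) = 0.2815875
(I − A)⁻¹ = adj(I−A) / det(I−A) ≈
  [   1.5994     0.4168     0.5420     0.7524]
  [   0.3960     1.3522     0.3951     0.6304]
  [   0.8701     0.4599     1.8547     0.9367]
  [   0.6117     0.6090     0.8346     1.7810]
First solve x = (I − A)⁻¹ d = adj(I−A)·d / det(I−A); in particular x_A = (0.450375·200 + 0.117375·510 + 0.152625·530 + 0.211875·400) / 0.2815875 = 315.5775 / 0.2815875 ≈ 1120.7085.
Intermediate flow from L to A: z_LA = a_LA · x_A = 0.10 × 315.5775 / 0.2815875 = 31.55775 / 0.2815875 ≈ 112.07.

z_LA = 112.07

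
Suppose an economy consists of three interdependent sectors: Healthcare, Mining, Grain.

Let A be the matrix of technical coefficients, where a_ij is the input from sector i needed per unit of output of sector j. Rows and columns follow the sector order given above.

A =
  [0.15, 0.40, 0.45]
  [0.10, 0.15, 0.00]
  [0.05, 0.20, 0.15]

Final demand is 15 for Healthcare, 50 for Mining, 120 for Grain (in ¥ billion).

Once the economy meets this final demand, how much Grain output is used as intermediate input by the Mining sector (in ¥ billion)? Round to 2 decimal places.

z_GM = 15.10

I − A =
  [   0.85    -0.40    -0.45]
  [  -0.10     0.85     0.00]
  [  -0.05    -0.20     0.85]
Cofactors of I−A, C_ij = (−1)^(i+j)·(minor ij) (rows/columns in the sector order above):
  C_11 = (0.85)(0.85) − (0.00)(-0.20) = 0.7225
  C_12 = −[(-0.10)(0.85) − (0.00)(-0.05)] = 0.0850
  C_13 = (-0.10)(-0.20) − (0.85)(-0.05) = 0.0625
  C_21 = −[(-0.40)(0.85) − (-0.45)(-0.20)] = 0.4300
  C_22 = (0.85)(0.85) − (-0.45)(-0.05) = 0.7000
  C_23 = −[(0.85)(-0.20) − (-0.40)(-0.05)] = 0.1900
  C_31 = (-0.40)(0.00) − (-0.45)(0.85) = 0.3825
  C_32 = −[(0.85)(0.00) − (-0.45)(-0.10)] = 0.0450
  C_33 = (0.85)(0.85) − (-0.40)(-0.10) = 0.6825
det(I−A) = Σ_j (I−A)_1j·C_1j = (0.85)(0.7225) + (-0.40)(0.0850) + (-0.45)(0.0625) = 0.5520
adj(I−A) = Cᵀ =
  [ 0.7225   0.4300   0.3825]
  [ 0.0850   0.7000   0.0450]
  [ 0.0625   0.1900   0.6825]
(I − A)⁻¹ = adj(I−A) / det(I−A) ≈
  [   1.3089     0.7790     0.6929]
  [   0.1540     1.2681     0.0815]
  [   0.1132     0.3442     1.2364]
First solve x = (I − A)⁻¹ d = adj(I−A)·d / det(I−A); in particular x_M = (0.0850·15 + 0.7000·50 + 0.0450·120) / 0.5520 = 41.675 / 0.5520 ≈ 75.4982.
Intermediate flow from G to M: z_GM = a_GM · x_M = 0.20 × 41.675 / 0.5520 = 8.335 / 0.5520 ≈ 15.10.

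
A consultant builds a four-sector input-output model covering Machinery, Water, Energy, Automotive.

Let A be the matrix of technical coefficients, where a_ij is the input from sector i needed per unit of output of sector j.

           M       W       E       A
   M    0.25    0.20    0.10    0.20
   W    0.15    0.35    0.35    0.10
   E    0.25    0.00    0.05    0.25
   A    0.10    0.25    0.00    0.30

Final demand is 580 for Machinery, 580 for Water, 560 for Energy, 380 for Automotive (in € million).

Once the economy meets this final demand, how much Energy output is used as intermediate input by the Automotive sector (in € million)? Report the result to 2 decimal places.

z_EA = 436.28

I − A =
  [   0.75    -0.20    -0.10    -0.20]
  [  -0.15     0.65    -0.35    -0.10]
  [  -0.25     0.00     0.95    -0.25]
  [  -0.10    -0.25     0.00     0.70]
Compute the cofactors C_ij = (−1)^(i+j)·(3×3 minor ij) of I−A; the adjugate is their transpose:
adj(I−A) = Cᵀ =
  [ 0.386625   0.186750   0.109500   0.176250]
  [ 0.179250   0.459750   0.188250   0.184125]
  [ 0.133125   0.099375   0.279000   0.151875]
  [ 0.119250   0.190875   0.082875   0.400875]
det(I−A) = Σ_j (I−A)_1j·C_1j = (0.75)(0.386625) + (-0.20)(0.179250) + (-0.10)(0.133125) + (-0.20)(0.119250) = 0.21695625
(I − A)⁻¹ = adj(I−A) / det(I−A) ≈
  [   1.7820     0.8608     0.5047     0.8124]
  [   0.8262     2.1191     0.8677     0.8487]
  [   0.6136     0.4580     1.2860     0.7000]
  [   0.5496     0.8798     0.3820     1.8477]
First solve x = (I − A)⁻¹ d = adj(I−A)·d / det(I−A); in particular x_A = (0.119250·580 + 0.190875·580 + 0.082875·560 + 0.400875·380) / 0.21695625 = 378.615 / 0.21695625 ≈ 1745.1214.
Intermediate flow from E to A: z_EA = a_EA · x_A = 0.25 × 378.615 / 0.21695625 = 94.65375 / 0.21695625 ≈ 436.28.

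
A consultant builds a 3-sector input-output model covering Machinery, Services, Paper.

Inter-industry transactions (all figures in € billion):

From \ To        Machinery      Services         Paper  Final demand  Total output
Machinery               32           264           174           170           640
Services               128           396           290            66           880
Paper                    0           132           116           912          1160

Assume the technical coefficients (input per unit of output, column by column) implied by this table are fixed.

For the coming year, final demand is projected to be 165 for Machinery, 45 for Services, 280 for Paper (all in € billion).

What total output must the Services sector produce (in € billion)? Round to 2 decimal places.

Technical coefficients a_ij = z_ij / X_j:
  a_MM = 32/640 = 0.05, a_SM = 128/640 = 0.20, a_PM = 0/640 = 0.00
  a_MS = 264/880 = 0.30, a_SS = 396/880 = 0.45, a_PS = 132/880 = 0.15
  a_MP = 174/1160 = 0.15, a_SP = 290/1160 = 0.25, a_PP = 116/1160 = 0.10
I − A =
  [   0.95    -0.30    -0.15]
  [  -0.20     0.55    -0.25]
  [   0.00    -0.15     0.90]
Cofactors of I−A, C_ij = (−1)^(i+j)·(minor ij) (rows/columns in the sector order above):
  C_11 = (0.55)(0.90) − (-0.25)(-0.15) = 0.4575
  C_12 = −[(-0.20)(0.90) − (-0.25)(0.00)] = 0.1800
  C_13 = (-0.20)(-0.15) − (0.55)(0.00) = 0.0300
  C_21 = −[(-0.30)(0.90) − (-0.15)(-0.15)] = 0.2925
  C_22 = (0.95)(0.90) − (-0.15)(0.00) = 0.8550
  C_23 = −[(0.95)(-0.15) − (-0.30)(0.00)] = 0.1425
  C_31 = (-0.30)(-0.25) − (-0.15)(0.55) = 0.1575
  C_32 = −[(0.95)(-0.25) − (-0.15)(-0.20)] = 0.2675
  C_33 = (0.95)(0.55) − (-0.30)(-0.20) = 0.4625
det(I−A) = Σ_j (I−A)_1j·C_1j = (0.95)(0.4575) + (-0.30)(0.1800) + (-0.15)(0.0300) = 0.376125
adj(I−A) = Cᵀ =
  [ 0.4575   0.2925   0.1575]
  [ 0.1800   0.8550   0.2675]
  [ 0.0300   0.1425   0.4625]
(I − A)⁻¹ = adj(I−A) / det(I−A) ≈
  [   1.2164     0.7777     0.4187]
  [   0.4786     2.2732     0.7112]
  [   0.0798     0.3789     1.2296]
x = (I − A)⁻¹ d = adj(I−A)·d / det(I−A), with det(I−A) = 0.376125:
  x_M = (0.4575·165 + 0.2925·45 + 0.1575·280) / 0.376125 = 132.75 / 0.376125 ≈ 352.94
  x_S = (0.1800·165 + 0.8550·45 + 0.2675·280) / 0.376125 = 143.075 / 0.376125 ≈ 380.39
  x_P = (0.0300·165 + 0.1425·45 + 0.4625·280) / 0.376125 = 140.8625 / 0.376125 ≈ 374.51

x_S = 380.39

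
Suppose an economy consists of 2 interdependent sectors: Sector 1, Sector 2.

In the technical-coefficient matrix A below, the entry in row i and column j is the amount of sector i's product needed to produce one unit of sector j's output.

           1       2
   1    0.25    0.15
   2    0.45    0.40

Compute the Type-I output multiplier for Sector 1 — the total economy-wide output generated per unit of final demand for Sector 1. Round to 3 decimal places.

I − A =
  [   0.75    -0.15]
  [  -0.45     0.60]
det(I−A) = (0.75)(0.60) − (-0.15)(-0.45) = 0.3825
adj(I−A) = [[0.60, 0.15], [0.45, 0.75]]
(I − A)⁻¹ = adj(I−A) / det(I−A) ≈
  [   1.5686     0.3922]
  [   1.1765     1.9608]
The output multiplier for sector j is the column-j sum of the Leontief inverse (I − A)⁻¹ = adj(I−A) / det(I−A).
Column 1 of adj(I−A): (0.60, 0.45); det(I−A) = 0.3825.
m_1 = (0.60 + 0.45) / 0.3825 = 1.05 / 0.3825 ≈ 2.745.

m_1 = 2.745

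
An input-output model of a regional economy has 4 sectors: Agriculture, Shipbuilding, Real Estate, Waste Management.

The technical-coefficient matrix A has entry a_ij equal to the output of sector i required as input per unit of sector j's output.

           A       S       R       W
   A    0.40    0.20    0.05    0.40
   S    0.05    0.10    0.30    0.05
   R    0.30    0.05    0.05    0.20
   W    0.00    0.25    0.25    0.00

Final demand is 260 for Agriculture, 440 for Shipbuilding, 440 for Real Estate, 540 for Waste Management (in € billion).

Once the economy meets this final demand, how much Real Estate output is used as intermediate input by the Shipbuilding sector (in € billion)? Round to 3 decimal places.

I − A =
  [   0.60    -0.20    -0.05    -0.40]
  [  -0.05     0.90    -0.30    -0.05]
  [  -0.30    -0.05     0.95    -0.20]
  [   0.00    -0.25    -0.25     1.00]
Compute the cofactors C_ij = (−1)^(i+j)·(3×3 minor ij) of I−A; the adjugate is their transpose:
adj(I−A) = Cᵀ =
  [ 0.767500   0.285000   0.226875   0.366625]
  [ 0.138750   0.495000   0.195000   0.119250]
  [ 0.271250   0.150000   0.517500   0.219500]
  [ 0.102500   0.161250   0.178125   0.462875]
det(I−A) = Σ_j (I−A)_1j·C_1j = (0.60)(0.767500) + (-0.20)(0.138750) + (-0.05)(0.271250) + (-0.40)(0.102500) = 0.3781875
(I − A)⁻¹ = adj(I−A) / det(I−A) ≈
  [   2.0294     0.7536     0.5999     0.9694]
  [   0.3669     1.3089     0.5156     0.3153]
  [   0.7172     0.3966     1.3684     0.5804]
  [   0.2710     0.4264     0.4710     1.2239]
First solve x = (I − A)⁻¹ d = adj(I−A)·d / det(I−A); in particular x_S = (0.138750·260 + 0.495000·440 + 0.195000·440 + 0.119250·540) / 0.3781875 = 404.07 / 0.3781875 ≈ 1068.43827.
Intermediate flow from R to S: z_RS = a_RS · x_S = 0.05 × 404.07 / 0.3781875 = 20.2035 / 0.3781875 ≈ 53.422.

z_RS = 53.422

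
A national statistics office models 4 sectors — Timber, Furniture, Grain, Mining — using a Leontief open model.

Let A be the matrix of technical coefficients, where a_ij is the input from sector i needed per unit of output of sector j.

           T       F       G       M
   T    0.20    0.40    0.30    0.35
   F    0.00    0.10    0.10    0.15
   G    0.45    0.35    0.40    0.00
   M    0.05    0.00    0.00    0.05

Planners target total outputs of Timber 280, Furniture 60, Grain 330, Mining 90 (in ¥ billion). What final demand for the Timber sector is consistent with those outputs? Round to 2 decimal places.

I − A =
  [   0.80    -0.40    -0.30    -0.35]
  [   0.00     0.90    -0.10    -0.15]
  [  -0.45    -0.35     0.60     0.00]
  [  -0.05     0.00     0.00     0.95]
d = (I − A) x:
  d_T = (+0.80)·280 + (-0.40)·60 + (-0.30)·330 + (-0.35)·90 = 69.50
  d_F = (+0.00)·280 + (+0.90)·60 + (-0.10)·330 + (-0.15)·90 = 7.50
  d_G = (-0.45)·280 + (-0.35)·60 + (+0.60)·330 + (+0.00)·90 = 51.00
  d_M = (-0.05)·280 + (+0.00)·60 + (+0.00)·330 + (+0.95)·90 = 71.50

d_T = 69.50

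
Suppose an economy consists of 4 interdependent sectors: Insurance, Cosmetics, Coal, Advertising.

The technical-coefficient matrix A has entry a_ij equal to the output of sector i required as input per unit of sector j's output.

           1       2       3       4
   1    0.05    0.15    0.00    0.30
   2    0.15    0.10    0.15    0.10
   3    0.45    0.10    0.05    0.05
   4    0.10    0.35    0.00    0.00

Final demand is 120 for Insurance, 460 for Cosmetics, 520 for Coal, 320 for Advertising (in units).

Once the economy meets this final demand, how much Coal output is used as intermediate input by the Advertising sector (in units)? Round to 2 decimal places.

z_34 = 32.41

I − A =
  [   0.95    -0.15     0.00    -0.30]
  [  -0.15     0.90    -0.15    -0.10]
  [  -0.45    -0.10     0.95    -0.05]
  [  -0.10    -0.35     0.00     1.00]
Compute the cofactors C_ij = (−1)^(i+j)·(3×3 minor ij) of I−A; the adjugate is their transpose:
adj(I−A) = Cᵀ =
  [ 0.804125   0.242250   0.038250   0.267375]
  [ 0.220250   0.874000   0.138000   0.160375]
  [ 0.412375   0.224125   0.755000   0.183875]
  [ 0.157500   0.330125   0.052125   0.766500]
det(I−A) = Σ_j (I−A)_1j·C_1j = (0.95)(0.804125) + (-0.15)(0.220250) + (0.00)(0.412375) + (-0.30)(0.157500) = 0.68363125
(I − A)⁻¹ = adj(I−A) / det(I−A) ≈
  [   1.1763     0.3544     0.0560     0.3911]
  [   0.3222     1.2785     0.2019     0.2346]
  [   0.6032     0.3278     1.1044     0.2690]
  [   0.2304     0.4829     0.0762     1.1212]
First solve x = (I − A)⁻¹ d = adj(I−A)·d / det(I−A); in particular x_4 = (0.157500·120 + 0.330125·460 + 0.052125·520 + 0.766500·320) / 0.68363125 = 443.1425 / 0.68363125 ≈ 648.2186.
Intermediate flow from 3 to 4: z_34 = a_34 · x_4 = 0.05 × 443.1425 / 0.68363125 = 22.157125 / 0.68363125 ≈ 32.41.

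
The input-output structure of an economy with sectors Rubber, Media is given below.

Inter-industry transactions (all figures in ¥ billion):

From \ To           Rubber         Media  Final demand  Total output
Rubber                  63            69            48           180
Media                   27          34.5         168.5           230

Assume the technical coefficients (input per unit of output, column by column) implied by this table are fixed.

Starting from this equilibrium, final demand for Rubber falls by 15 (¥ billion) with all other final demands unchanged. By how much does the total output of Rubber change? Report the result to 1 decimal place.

Δx_1 = -25.1

Technical coefficients a_ij = z_ij / X_j:
  a_11 = 63/180 = 0.35, a_21 = 27/180 = 0.15
  a_12 = 69/230 = 0.30, a_22 = 34.5/230 = 0.15
I − A =
  [   0.65    -0.30]
  [  -0.15     0.85]
det(I−A) = (0.65)(0.85) − (-0.30)(-0.15) = 0.5075
adj(I−A) = [[0.85, 0.30], [0.15, 0.65]]
(I − A)⁻¹ = adj(I−A) / det(I−A) ≈
  [   1.6749     0.5911]
  [   0.2956     1.2808]
Δx = (I − A)⁻¹ Δd with Δd having -15 in the Rubber component and 0 elsewhere.
So Δx_1 = L_11 · (-15), where L_11 = adj(I−A)_11 / det(I−A) = 0.85 / 0.5075.
Δx_1 = 0.85 × (-15) / 0.5075 = -12.75 / 0.5075 ≈ -25.1.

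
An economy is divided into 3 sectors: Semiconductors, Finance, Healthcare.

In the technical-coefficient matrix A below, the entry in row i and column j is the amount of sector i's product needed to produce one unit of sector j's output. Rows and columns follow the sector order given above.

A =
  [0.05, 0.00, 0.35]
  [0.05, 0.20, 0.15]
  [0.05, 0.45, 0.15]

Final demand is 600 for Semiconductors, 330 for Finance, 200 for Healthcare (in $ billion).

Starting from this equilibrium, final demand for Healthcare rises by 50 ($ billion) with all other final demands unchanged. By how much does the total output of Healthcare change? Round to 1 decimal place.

I − A =
  [   0.95     0.00    -0.35]
  [  -0.05     0.80    -0.15]
  [  -0.05    -0.45     0.85]
Cofactors of I−A, C_ij = (−1)^(i+j)·(minor ij) (rows/columns in the sector order above):
  C_11 = (0.80)(0.85) − (-0.15)(-0.45) = 0.6125
  C_12 = −[(-0.05)(0.85) − (-0.15)(-0.05)] = 0.0500
  C_13 = (-0.05)(-0.45) − (0.80)(-0.05) = 0.0625
  C_21 = −[(0.00)(0.85) − (-0.35)(-0.45)] = 0.1575
  C_22 = (0.95)(0.85) − (-0.35)(-0.05) = 0.7900
  C_23 = −[(0.95)(-0.45) − (0.00)(-0.05)] = 0.4275
  C_31 = (0.00)(-0.15) − (-0.35)(0.80) = 0.2800
  C_32 = −[(0.95)(-0.15) − (-0.35)(-0.05)] = 0.1600
  C_33 = (0.95)(0.80) − (0.00)(-0.05) = 0.7600
det(I−A) = Σ_j (I−A)_1j·C_1j = (0.95)(0.6125) + (0.00)(0.0500) + (-0.35)(0.0625) = 0.5600
adj(I−A) = Cᵀ =
  [ 0.6125   0.1575   0.2800]
  [ 0.0500   0.7900   0.1600]
  [ 0.0625   0.4275   0.7600]
(I − A)⁻¹ = adj(I−A) / det(I−A) ≈
  [   1.0938     0.2813     0.5000]
  [   0.0893     1.4107     0.2857]
  [   0.1116     0.7634     1.3571]
Δx = (I − A)⁻¹ Δd with Δd having +50 in the Healthcare component and 0 elsewhere.
So Δx_3 = L_33 · (+50), where L_33 = adj(I−A)_33 / det(I−A) = 0.7600 / 0.5600.
Δx_3 = 0.7600 × (+50) / 0.5600 = 38.00 / 0.5600 ≈ 67.9.

Δx_3 = 67.9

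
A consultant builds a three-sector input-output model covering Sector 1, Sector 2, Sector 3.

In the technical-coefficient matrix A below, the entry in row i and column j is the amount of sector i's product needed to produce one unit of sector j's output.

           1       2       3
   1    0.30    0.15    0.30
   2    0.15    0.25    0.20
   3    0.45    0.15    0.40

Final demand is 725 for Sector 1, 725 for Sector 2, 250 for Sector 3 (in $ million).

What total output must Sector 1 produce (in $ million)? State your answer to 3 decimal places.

x_1 = 2931.604

I − A =
  [   0.70    -0.15    -0.30]
  [  -0.15     0.75    -0.20]
  [  -0.45    -0.15     0.60]
Cofactors of I−A, C_ij = (−1)^(i+j)·(minor ij) (rows/columns in the sector order above):
  C_11 = (0.75)(0.60) − (-0.20)(-0.15) = 0.4200
  C_12 = −[(-0.15)(0.60) − (-0.20)(-0.45)] = 0.1800
  C_13 = (-0.15)(-0.15) − (0.75)(-0.45) = 0.3600
  C_21 = −[(-0.15)(0.60) − (-0.30)(-0.15)] = 0.1350
  C_22 = (0.70)(0.60) − (-0.30)(-0.45) = 0.2850
  C_23 = −[(0.70)(-0.15) − (-0.15)(-0.45)] = 0.1725
  C_31 = (-0.15)(-0.20) − (-0.30)(0.75) = 0.2550
  C_32 = −[(0.70)(-0.20) − (-0.30)(-0.15)] = 0.1850
  C_33 = (0.70)(0.75) − (-0.15)(-0.15) = 0.5025
det(I−A) = Σ_j (I−A)_1j·C_1j = (0.70)(0.4200) + (-0.15)(0.1800) + (-0.30)(0.3600) = 0.1590
adj(I−A) = Cᵀ =
  [ 0.4200   0.1350   0.2550]
  [ 0.1800   0.2850   0.1850]
  [ 0.3600   0.1725   0.5025]
(I − A)⁻¹ = adj(I−A) / det(I−A) ≈
  [   2.6415     0.8491     1.6038]
  [   1.1321     1.7925     1.1635]
  [   2.2642     1.0849     3.1604]
x = (I − A)⁻¹ d = adj(I−A)·d / det(I−A), with det(I−A) = 0.1590:
  x_1 = (0.4200·725 + 0.1350·725 + 0.2550·250) / 0.1590 = 466.125 / 0.1590 ≈ 2931.604
  x_2 = (0.1800·725 + 0.2850·725 + 0.1850·250) / 0.1590 = 383.375 / 0.1590 ≈ 2411.164
  x_3 = (0.3600·725 + 0.1725·725 + 0.5025·250) / 0.1590 = 511.6875 / 0.1590 ≈ 3218.160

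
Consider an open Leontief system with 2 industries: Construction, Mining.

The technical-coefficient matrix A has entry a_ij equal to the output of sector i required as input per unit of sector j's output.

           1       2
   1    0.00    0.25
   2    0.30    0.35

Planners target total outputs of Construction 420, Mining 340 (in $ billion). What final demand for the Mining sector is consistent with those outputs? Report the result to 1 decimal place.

I − A =
  [   1.00    -0.25]
  [  -0.30     0.65]
d = (I − A) x:
  d_1 = (+1.00)·420 + (-0.25)·340 = 335.0
  d_2 = (-0.30)·420 + (+0.65)·340 = 95.0

d_2 = 95.0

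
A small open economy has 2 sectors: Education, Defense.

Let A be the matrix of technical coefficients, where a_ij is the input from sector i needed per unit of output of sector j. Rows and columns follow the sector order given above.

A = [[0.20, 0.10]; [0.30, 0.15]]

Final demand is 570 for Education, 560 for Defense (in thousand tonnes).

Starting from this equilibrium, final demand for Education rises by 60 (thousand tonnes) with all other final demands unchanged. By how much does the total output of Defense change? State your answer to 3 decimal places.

I − A =
  [   0.80    -0.10]
  [  -0.30     0.85]
det(I−A) = (0.80)(0.85) − (-0.10)(-0.30) = 0.6500
adj(I−A) = [[0.85, 0.10], [0.30, 0.80]]
(I − A)⁻¹ = adj(I−A) / det(I−A) ≈
  [   1.3077     0.1538]
  [   0.4615     1.2308]
Δx = (I − A)⁻¹ Δd with Δd having +60 in the Education component and 0 elsewhere.
So Δx_2 = L_21 · (+60), where L_21 = adj(I−A)_21 / det(I−A) = 0.30 / 0.6500.
Δx_2 = 0.30 × (+60) / 0.6500 = 18.00 / 0.6500 ≈ 27.692.

Δx_2 = 27.692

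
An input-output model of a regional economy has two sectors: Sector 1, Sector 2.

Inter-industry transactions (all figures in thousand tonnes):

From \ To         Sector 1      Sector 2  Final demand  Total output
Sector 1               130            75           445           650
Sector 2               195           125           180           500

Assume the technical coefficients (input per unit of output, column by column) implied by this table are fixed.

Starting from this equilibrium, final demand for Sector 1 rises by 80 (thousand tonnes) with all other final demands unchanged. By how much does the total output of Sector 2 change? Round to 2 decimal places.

Δx_2 = 43.24

Technical coefficients a_ij = z_ij / X_j:
  a_11 = 130/650 = 0.20, a_21 = 195/650 = 0.30
  a_12 = 75/500 = 0.15, a_22 = 125/500 = 0.25
I − A =
  [   0.80    -0.15]
  [  -0.30     0.75]
det(I−A) = (0.80)(0.75) − (-0.15)(-0.30) = 0.5550
adj(I−A) = [[0.75, 0.15], [0.30, 0.80]]
(I − A)⁻¹ = adj(I−A) / det(I−A) ≈
  [   1.3514     0.2703]
  [   0.5405     1.4414]
Δx = (I − A)⁻¹ Δd with Δd having +80 in the Sector 1 component and 0 elsewhere.
So Δx_2 = L_21 · (+80), where L_21 = adj(I−A)_21 / det(I−A) = 0.30 / 0.5550.
Δx_2 = 0.30 × (+80) / 0.5550 = 24.00 / 0.5550 ≈ 43.24.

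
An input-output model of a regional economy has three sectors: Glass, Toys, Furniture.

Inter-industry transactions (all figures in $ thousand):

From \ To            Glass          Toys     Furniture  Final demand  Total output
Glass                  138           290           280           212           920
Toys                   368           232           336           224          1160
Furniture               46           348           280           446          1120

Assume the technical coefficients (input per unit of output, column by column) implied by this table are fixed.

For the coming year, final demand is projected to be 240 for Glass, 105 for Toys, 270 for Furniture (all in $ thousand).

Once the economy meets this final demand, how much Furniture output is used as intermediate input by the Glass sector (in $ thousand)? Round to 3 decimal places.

z_31 = 35.618

Technical coefficients a_ij = z_ij / X_j:
  a_11 = 138/920 = 0.15, a_21 = 368/920 = 0.40, a_31 = 46/920 = 0.05
  a_12 = 290/1160 = 0.25, a_22 = 232/1160 = 0.20, a_32 = 348/1160 = 0.30
  a_13 = 280/1120 = 0.25, a_23 = 336/1120 = 0.30, a_33 = 280/1120 = 0.25
I − A =
  [   0.85    -0.25    -0.25]
  [  -0.40     0.80    -0.30]
  [  -0.05    -0.30     0.75]
Cofactors of I−A, C_ij = (−1)^(i+j)·(minor ij) (rows/columns in the sector order above):
  C_11 = (0.80)(0.75) − (-0.30)(-0.30) = 0.5100
  C_12 = −[(-0.40)(0.75) − (-0.30)(-0.05)] = 0.3150
  C_13 = (-0.40)(-0.30) − (0.80)(-0.05) = 0.1600
  C_21 = −[(-0.25)(0.75) − (-0.25)(-0.30)] = 0.2625
  C_22 = (0.85)(0.75) − (-0.25)(-0.05) = 0.6250
  C_23 = −[(0.85)(-0.30) − (-0.25)(-0.05)] = 0.2675
  C_31 = (-0.25)(-0.30) − (-0.25)(0.80) = 0.2750
  C_32 = −[(0.85)(-0.30) − (-0.25)(-0.40)] = 0.3550
  C_33 = (0.85)(0.80) − (-0.25)(-0.40) = 0.5800
det(I−A) = Σ_j (I−A)_1j·C_1j = (0.85)(0.5100) + (-0.25)(0.3150) + (-0.25)(0.1600) = 0.31475
adj(I−A) = Cᵀ =
  [ 0.5100   0.2625   0.2750]
  [ 0.3150   0.6250   0.3550]
  [ 0.1600   0.2675   0.5800]
(I − A)⁻¹ = adj(I−A) / det(I−A) ≈
  [   1.6203     0.8340     0.8737]
  [   1.0008     1.9857     1.1279]
  [   0.5083     0.8499     1.8427]
First solve x = (I − A)⁻¹ d = adj(I−A)·d / det(I−A); in particular x_1 = (0.5100·240 + 0.2625·105 + 0.2750·270) / 0.31475 = 224.2125 / 0.31475 ≈ 712.35107.
Intermediate flow from 3 to 1: z_31 = a_31 · x_1 = 0.05 × 224.2125 / 0.31475 = 11.210625 / 0.31475 ≈ 35.618.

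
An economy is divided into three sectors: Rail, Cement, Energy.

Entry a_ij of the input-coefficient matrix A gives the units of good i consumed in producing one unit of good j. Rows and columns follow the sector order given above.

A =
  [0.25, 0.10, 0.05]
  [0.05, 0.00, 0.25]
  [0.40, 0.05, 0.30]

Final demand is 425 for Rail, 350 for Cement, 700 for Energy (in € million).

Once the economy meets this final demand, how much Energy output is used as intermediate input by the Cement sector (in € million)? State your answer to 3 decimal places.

z_32 = 38.084

I − A =
  [   0.75    -0.10    -0.05]
  [  -0.05     1.00    -0.25]
  [  -0.40    -0.05     0.70]
Cofactors of I−A, C_ij = (−1)^(i+j)·(minor ij) (rows/columns in the sector order above):
  C_11 = (1.00)(0.70) − (-0.25)(-0.05) = 0.6875
  C_12 = −[(-0.05)(0.70) − (-0.25)(-0.40)] = 0.1350
  C_13 = (-0.05)(-0.05) − (1.00)(-0.40) = 0.4025
  C_21 = −[(-0.10)(0.70) − (-0.05)(-0.05)] = 0.0725
  C_22 = (0.75)(0.70) − (-0.05)(-0.40) = 0.5050
  C_23 = −[(0.75)(-0.05) − (-0.10)(-0.40)] = 0.0775
  C_31 = (-0.10)(-0.25) − (-0.05)(1.00) = 0.0750
  C_32 = −[(0.75)(-0.25) − (-0.05)(-0.05)] = 0.1900
  C_33 = (0.75)(1.00) − (-0.10)(-0.05) = 0.7450
det(I−A) = Σ_j (I−A)_1j·C_1j = (0.75)(0.6875) + (-0.10)(0.1350) + (-0.05)(0.4025) = 0.4820
adj(I−A) = Cᵀ =
  [ 0.6875   0.0725   0.0750]
  [ 0.1350   0.5050   0.1900]
  [ 0.4025   0.0775   0.7450]
(I − A)⁻¹ = adj(I−A) / det(I−A) ≈
  [   1.4263     0.1504     0.1556]
  [   0.2801     1.0477     0.3942]
  [   0.8351     0.1608     1.5456]
First solve x = (I − A)⁻¹ d = adj(I−A)·d / det(I−A); in particular x_2 = (0.1350·425 + 0.5050·350 + 0.1900·700) / 0.4820 = 367.125 / 0.4820 ≈ 761.67012.
Intermediate flow from 3 to 2: z_32 = a_32 · x_2 = 0.05 × 367.125 / 0.4820 = 18.35625 / 0.4820 ≈ 38.084.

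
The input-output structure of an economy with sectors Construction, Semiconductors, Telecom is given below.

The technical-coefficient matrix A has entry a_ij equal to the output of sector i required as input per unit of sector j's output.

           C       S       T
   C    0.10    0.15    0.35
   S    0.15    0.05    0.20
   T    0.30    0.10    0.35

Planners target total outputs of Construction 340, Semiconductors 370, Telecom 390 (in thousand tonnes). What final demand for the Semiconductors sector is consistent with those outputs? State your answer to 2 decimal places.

I − A =
  [   0.90    -0.15    -0.35]
  [  -0.15     0.95    -0.20]
  [  -0.30    -0.10     0.65]
d = (I − A) x:
  d_C = (+0.90)·340 + (-0.15)·370 + (-0.35)·390 = 114.00
  d_S = (-0.15)·340 + (+0.95)·370 + (-0.20)·390 = 222.50
  d_T = (-0.30)·340 + (-0.10)·370 + (+0.65)·390 = 114.50

d_S = 222.50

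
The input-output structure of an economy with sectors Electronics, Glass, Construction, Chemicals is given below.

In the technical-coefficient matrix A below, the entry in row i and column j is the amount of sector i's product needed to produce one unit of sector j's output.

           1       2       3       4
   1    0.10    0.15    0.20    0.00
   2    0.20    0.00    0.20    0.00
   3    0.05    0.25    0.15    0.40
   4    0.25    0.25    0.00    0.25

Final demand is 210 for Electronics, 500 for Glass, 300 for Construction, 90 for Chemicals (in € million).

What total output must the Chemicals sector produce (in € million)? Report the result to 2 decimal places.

x_4 = 570.60

I − A =
  [   0.90    -0.15    -0.20     0.00]
  [  -0.20     1.00    -0.20     0.00]
  [  -0.05    -0.25     0.85    -0.40]
  [  -0.25    -0.25     0.00     0.75]
Compute the cofactors C_ij = (−1)^(i+j)·(3×3 minor ij) of I−A; the adjugate is their transpose:
adj(I−A) = Cᵀ =
  [ 0.580000   0.153125   0.172500   0.092000]
  [ 0.155000   0.546250   0.165000   0.088000]
  [ 0.195000   0.279375   0.652500   0.348000]
  [ 0.245000   0.233125   0.112500   0.673000]
det(I−A) = Σ_j (I−A)_1j·C_1j = (0.90)(0.580000) + (-0.15)(0.155000) + (-0.20)(0.195000) + (0.00)(0.245000) = 0.45975
(I − A)⁻¹ = adj(I−A) / det(I−A) ≈
  [   1.2616     0.3331     0.3752     0.2001]
  [   0.3371     1.1881     0.3589     0.1914]
  [   0.4241     0.6077     1.4192     0.7569]
  [   0.5329     0.5071     0.2447     1.4638]
x = (I − A)⁻¹ d = adj(I−A)·d / det(I−A), with det(I−A) = 0.45975:
  x_1 = (0.580000·210 + 0.153125·500 + 0.172500·300 + 0.092000·90) / 0.45975 = 258.3925 / 0.45975 ≈ 562.03
  x_2 = (0.155000·210 + 0.546250·500 + 0.165000·300 + 0.088000·90) / 0.45975 = 363.095 / 0.45975 ≈ 789.77
  x_3 = (0.195000·210 + 0.279375·500 + 0.652500·300 + 0.348000·90) / 0.45975 = 407.7075 / 0.45975 ≈ 886.80
  x_4 = (0.245000·210 + 0.233125·500 + 0.112500·300 + 0.673000·90) / 0.45975 = 262.3325 / 0.45975 ≈ 570.60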